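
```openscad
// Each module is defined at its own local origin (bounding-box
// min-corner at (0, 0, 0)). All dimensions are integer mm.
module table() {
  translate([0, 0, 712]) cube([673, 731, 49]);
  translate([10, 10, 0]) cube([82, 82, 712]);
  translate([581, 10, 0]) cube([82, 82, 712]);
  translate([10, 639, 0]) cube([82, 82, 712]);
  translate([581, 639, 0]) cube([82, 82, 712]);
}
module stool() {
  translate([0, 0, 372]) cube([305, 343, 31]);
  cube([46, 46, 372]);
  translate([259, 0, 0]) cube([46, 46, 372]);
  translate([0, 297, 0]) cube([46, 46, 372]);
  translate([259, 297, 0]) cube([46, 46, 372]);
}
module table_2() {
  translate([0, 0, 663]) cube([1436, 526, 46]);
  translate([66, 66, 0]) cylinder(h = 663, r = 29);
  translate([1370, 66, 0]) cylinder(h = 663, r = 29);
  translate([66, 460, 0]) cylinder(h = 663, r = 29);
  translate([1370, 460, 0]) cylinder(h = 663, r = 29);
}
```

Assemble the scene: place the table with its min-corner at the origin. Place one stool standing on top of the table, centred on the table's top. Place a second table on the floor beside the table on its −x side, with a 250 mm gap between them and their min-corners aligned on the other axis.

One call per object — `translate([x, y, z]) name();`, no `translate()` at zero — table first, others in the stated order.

table();
translate([184, 194, 761]) stool();
translate([-1686, 0, 0]) table_2();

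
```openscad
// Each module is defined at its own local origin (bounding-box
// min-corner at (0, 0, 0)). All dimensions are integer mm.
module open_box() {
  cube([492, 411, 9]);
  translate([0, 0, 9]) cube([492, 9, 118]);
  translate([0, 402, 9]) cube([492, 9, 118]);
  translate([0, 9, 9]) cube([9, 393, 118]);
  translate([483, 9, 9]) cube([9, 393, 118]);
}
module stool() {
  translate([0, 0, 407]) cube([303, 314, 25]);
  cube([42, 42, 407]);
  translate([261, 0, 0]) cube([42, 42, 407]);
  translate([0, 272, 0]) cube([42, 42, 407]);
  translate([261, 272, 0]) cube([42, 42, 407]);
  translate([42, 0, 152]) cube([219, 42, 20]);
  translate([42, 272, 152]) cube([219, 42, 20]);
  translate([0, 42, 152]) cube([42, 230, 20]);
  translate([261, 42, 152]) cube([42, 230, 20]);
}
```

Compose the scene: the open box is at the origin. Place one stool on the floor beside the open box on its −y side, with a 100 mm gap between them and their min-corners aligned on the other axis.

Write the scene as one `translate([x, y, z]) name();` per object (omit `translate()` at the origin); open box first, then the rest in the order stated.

open_box();
translate([0, -414, 0]) stool();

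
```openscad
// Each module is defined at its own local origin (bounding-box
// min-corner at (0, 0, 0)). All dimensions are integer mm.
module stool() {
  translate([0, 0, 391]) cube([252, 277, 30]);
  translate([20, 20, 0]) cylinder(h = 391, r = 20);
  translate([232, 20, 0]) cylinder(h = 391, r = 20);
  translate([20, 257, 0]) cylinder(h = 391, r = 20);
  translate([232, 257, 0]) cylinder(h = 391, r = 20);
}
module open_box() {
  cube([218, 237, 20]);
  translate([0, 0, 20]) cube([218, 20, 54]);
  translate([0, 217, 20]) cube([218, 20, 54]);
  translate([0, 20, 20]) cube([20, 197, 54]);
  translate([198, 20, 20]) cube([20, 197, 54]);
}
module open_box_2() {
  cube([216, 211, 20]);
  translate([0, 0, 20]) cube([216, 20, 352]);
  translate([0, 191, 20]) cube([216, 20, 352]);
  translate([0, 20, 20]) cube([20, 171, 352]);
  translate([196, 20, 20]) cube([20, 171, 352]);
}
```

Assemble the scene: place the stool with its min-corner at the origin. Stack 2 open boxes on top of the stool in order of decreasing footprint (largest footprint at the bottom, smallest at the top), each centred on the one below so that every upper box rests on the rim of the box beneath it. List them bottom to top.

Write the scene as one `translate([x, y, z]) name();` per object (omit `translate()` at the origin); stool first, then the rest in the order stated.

stool();
translate([17, 20, 421]) open_box();
translate([18, 33, 495]) open_box_2();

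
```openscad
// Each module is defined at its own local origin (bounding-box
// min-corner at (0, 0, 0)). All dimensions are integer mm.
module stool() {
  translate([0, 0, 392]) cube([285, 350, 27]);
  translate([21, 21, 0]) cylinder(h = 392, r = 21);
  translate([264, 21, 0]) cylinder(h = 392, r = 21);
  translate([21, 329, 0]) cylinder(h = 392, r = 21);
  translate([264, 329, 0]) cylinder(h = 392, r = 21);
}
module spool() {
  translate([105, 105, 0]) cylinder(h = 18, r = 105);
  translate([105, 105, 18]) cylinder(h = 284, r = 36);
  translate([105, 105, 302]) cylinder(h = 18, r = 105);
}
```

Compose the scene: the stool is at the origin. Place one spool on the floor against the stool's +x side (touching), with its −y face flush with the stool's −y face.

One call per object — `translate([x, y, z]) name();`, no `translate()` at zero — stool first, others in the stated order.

stool();
translate([285, 0, 0]) spool();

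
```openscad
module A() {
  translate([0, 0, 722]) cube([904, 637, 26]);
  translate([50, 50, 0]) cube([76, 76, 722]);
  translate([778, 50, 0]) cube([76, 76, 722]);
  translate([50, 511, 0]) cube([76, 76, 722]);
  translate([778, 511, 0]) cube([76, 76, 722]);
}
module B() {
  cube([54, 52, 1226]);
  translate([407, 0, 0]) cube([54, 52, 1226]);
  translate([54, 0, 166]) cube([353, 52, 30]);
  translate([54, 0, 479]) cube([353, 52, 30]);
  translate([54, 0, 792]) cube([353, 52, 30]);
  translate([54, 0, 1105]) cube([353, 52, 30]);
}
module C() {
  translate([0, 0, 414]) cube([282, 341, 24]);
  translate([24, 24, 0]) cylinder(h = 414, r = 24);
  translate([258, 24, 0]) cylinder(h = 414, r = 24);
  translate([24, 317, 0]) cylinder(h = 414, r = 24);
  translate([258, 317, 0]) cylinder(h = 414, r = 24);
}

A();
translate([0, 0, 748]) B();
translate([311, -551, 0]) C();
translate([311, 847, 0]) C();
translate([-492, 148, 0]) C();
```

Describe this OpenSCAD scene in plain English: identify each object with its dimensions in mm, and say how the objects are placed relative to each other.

A is a table with a 904×637 mm rectangular top, 26 mm thick, top surface at z = 748 mm, supported by four 76×76 mm square legs, each inset 50 mm from the nearest pair of top edges, running from the floor.

B is a wooden ladder with two side rails of 54×52 mm section and 1226 mm height, set 461 mm apart overall. Between them run 4 rectangular rungs (52 mm deep, 30 mm thick), front faces flush with the rails' −y face. The bottom of the first rung is 166 mm above the floor and each subsequent rung is 313 mm higher than the one below.

C is a four-legged stool. The seat is 282×341 mm, 24 mm thick, top at z = 438 mm. It stands on four round legs, each 48 mm in diameter, from z = 0 to the seat underside, each leg's axis is inset half a diameter from the nearest pair of seat edges (so the leg's bounding box is flush with the corner).

The ladder is on top of the table. Three stools sit around the table at the −y, +y, −x sides.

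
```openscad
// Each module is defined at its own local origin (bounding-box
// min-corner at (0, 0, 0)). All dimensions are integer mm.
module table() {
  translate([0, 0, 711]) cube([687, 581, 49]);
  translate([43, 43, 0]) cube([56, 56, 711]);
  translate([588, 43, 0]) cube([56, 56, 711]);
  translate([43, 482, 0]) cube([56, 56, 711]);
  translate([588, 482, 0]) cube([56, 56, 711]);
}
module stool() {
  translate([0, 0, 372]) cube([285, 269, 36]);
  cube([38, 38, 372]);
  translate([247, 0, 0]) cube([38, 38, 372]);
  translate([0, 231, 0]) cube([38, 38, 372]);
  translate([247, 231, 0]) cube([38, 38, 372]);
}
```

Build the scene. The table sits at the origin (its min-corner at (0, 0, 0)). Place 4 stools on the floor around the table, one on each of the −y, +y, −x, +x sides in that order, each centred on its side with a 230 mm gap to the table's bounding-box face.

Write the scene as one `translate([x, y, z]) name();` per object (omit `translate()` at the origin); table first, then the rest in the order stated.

table();
translate([201, -499, 0]) stool();
translate([201, 811, 0]) stool();
translate([-515, 156, 0]) stool();
translate([917, 156, 0]) stool();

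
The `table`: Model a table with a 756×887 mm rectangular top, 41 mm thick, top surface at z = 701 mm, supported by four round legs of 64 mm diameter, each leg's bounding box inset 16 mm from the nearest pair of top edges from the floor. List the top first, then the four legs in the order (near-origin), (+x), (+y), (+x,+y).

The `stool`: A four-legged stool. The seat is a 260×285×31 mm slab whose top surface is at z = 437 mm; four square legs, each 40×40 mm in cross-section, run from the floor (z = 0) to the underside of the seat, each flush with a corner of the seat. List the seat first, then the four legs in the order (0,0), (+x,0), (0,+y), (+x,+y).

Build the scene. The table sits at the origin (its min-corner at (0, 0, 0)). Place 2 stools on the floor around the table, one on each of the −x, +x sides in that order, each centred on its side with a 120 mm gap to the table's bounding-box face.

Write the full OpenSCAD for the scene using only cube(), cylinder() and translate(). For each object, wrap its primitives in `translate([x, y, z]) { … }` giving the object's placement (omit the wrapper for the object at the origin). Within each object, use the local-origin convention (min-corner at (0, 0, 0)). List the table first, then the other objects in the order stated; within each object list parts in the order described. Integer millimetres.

translate([0, 0, 660]) cube([756, 887, 41]);
translate([48, 48, 0]) cylinder(h = 660, r = 32);
translate([708, 48, 0]) cylinder(h = 660, r = 32);
translate([48, 839, 0]) cylinder(h = 660, r = 32);
translate([708, 839, 0]) cylinder(h = 660, r = 32);
translate([-380, 301, 0]) {
  translate([0, 0, 406]) cube([260, 285, 31]);
  cube([40, 40, 406]);
  translate([220, 0, 0]) cube([40, 40, 406]);
  translate([0, 245, 0]) cube([40, 40, 406]);
  translate([220, 245, 0]) cube([40, 40, 406]);
}
translate([876, 301, 0]) {
  translate([0, 0, 406]) cube([260, 285, 31]);
  cube([40, 40, 406]);
  translate([220, 0, 0]) cube([40, 40, 406]);
  translate([0, 245, 0]) cube([40, 40, 406]);
  translate([220, 245, 0]) cube([40, 40, 406]);
}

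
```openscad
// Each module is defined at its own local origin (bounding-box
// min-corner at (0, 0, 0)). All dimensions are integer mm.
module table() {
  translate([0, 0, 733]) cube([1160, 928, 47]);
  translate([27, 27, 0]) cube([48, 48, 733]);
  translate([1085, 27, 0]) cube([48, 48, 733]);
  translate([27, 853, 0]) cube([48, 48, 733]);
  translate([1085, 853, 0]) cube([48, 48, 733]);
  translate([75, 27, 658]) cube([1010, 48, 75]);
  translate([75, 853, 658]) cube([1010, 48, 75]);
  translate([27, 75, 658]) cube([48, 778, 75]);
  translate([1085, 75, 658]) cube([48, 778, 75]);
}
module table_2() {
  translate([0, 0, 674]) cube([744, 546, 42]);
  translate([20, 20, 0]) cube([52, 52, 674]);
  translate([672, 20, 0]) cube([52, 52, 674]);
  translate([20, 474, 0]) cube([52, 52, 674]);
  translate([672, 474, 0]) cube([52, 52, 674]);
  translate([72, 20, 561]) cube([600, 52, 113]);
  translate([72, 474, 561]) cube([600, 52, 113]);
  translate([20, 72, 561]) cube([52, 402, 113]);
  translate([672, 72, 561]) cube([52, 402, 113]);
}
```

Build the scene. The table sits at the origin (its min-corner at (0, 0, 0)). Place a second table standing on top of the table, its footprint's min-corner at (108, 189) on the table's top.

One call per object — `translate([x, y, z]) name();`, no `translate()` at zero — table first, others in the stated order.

table();
translate([108, 189, 780]) table_2();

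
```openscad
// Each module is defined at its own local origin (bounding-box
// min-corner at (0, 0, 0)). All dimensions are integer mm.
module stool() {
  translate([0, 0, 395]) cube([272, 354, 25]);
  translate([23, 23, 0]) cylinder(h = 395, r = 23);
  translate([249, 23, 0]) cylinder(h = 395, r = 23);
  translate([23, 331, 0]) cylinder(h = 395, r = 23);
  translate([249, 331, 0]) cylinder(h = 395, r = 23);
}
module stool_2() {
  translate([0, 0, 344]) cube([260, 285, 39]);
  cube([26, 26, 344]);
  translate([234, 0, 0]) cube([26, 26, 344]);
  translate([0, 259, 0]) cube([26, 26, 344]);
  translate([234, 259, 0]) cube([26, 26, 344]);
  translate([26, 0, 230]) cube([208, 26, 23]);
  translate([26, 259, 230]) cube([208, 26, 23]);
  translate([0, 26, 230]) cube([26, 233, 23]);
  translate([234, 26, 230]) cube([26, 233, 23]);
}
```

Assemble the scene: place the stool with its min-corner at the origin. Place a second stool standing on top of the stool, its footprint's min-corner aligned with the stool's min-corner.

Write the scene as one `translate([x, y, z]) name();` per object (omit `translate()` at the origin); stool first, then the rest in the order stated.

stool();
translate([0, 0, 420]) stool_2();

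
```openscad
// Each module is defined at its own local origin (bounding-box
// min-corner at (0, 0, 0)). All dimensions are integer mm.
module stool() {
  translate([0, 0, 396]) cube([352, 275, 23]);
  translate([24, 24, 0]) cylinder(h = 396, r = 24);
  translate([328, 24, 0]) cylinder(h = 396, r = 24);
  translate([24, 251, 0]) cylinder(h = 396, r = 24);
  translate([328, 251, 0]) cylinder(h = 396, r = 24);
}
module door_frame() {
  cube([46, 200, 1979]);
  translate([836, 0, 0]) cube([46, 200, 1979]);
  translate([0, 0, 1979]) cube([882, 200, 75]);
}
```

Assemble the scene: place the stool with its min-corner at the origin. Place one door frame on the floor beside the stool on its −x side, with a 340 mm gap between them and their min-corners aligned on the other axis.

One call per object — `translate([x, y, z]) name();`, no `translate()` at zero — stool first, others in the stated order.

stool();
translate([-1222, 0, 0]) door_frame();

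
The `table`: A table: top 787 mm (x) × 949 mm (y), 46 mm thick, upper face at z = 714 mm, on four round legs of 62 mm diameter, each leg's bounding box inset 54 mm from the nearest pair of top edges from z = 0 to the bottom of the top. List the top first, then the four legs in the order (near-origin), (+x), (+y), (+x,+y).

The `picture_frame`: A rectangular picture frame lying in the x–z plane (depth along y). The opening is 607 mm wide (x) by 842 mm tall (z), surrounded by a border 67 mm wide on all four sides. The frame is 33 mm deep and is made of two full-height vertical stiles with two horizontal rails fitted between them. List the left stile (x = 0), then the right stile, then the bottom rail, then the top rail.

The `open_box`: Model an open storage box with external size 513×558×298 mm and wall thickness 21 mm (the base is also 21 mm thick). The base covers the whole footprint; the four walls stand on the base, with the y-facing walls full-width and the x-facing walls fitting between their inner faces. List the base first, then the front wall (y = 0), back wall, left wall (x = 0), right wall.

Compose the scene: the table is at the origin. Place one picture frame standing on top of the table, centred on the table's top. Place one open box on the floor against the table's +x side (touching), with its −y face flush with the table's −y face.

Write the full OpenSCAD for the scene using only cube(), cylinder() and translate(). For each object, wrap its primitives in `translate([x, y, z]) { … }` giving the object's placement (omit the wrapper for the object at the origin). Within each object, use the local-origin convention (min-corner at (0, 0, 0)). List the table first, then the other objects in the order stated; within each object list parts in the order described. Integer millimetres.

translate([0, 0, 668]) cube([787, 949, 46]);
translate([85, 85, 0]) cylinder(h = 668, r = 31);
translate([702, 85, 0]) cylinder(h = 668, r = 31);
translate([85, 864, 0]) cylinder(h = 668, r = 31);
translate([702, 864, 0]) cylinder(h = 668, r = 31);
translate([23, 458, 714]) {
  cube([67, 33, 976]);
  translate([674, 0, 0]) cube([67, 33, 976]);
  translate([67, 0, 0]) cube([607, 33, 67]);
  translate([67, 0, 909]) cube([607, 33, 67]);
}
translate([787, 0, 0]) {
  cube([513, 558, 21]);
  translate([0, 0, 21]) cube([513, 21, 277]);
  translate([0, 537, 21]) cube([513, 21, 277]);
  translate([0, 21, 21]) cube([21, 516, 277]);
  translate([492, 21, 21]) cube([21, 516, 277]);
}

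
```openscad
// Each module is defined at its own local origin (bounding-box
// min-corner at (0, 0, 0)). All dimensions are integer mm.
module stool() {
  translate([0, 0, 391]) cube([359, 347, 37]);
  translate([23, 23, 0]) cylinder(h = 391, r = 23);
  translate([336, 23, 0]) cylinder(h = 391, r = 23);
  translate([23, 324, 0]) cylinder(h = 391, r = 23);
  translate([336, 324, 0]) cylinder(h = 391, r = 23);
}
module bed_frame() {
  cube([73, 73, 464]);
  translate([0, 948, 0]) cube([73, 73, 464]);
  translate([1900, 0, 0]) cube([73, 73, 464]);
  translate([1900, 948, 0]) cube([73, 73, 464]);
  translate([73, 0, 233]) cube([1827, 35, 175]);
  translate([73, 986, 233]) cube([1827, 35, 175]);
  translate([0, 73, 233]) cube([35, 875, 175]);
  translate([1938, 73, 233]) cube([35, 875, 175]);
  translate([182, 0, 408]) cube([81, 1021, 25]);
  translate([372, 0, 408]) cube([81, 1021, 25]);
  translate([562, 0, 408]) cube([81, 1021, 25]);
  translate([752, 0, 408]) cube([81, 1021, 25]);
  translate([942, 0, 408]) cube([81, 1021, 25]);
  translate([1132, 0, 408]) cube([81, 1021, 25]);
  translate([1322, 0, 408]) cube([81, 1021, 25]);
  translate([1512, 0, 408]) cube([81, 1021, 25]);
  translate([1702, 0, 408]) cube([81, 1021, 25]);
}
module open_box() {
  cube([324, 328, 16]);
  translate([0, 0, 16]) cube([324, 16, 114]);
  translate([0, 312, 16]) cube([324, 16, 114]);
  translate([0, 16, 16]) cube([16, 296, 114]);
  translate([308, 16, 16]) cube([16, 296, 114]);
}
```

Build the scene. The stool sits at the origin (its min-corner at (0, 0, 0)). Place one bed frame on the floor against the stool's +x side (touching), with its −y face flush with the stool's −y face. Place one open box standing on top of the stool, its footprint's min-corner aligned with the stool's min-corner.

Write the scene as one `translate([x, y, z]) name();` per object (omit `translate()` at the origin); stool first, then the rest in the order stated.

stool();
translate([359, 0, 0]) bed_frame();
translate([0, 0, 428]) open_box();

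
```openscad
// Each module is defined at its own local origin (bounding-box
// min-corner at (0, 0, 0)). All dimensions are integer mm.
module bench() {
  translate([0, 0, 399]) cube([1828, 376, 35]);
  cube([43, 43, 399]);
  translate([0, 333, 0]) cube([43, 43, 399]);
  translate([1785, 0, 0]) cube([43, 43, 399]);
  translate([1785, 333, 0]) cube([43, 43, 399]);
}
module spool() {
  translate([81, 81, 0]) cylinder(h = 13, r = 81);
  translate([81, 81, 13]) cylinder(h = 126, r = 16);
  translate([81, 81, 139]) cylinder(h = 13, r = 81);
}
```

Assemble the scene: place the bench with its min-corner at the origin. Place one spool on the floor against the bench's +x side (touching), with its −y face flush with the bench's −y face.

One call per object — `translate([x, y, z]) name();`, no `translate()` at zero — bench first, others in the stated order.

bench();
translate([1828, 0, 0]) spool();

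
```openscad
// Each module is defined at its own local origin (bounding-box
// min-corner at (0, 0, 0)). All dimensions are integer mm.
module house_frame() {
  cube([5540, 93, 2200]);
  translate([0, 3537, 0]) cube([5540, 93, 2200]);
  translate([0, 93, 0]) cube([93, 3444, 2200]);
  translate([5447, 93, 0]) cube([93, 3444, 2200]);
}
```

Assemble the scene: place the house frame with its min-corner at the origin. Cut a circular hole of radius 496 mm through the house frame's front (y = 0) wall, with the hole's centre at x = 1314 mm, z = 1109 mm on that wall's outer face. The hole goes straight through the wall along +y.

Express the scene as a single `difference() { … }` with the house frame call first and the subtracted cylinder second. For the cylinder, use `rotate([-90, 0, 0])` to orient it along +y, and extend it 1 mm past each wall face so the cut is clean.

difference() {
  house_frame();
  translate([1314, -1, 1109]) rotate([-90, 0, 0]) cylinder(h = 95, r = 496);
}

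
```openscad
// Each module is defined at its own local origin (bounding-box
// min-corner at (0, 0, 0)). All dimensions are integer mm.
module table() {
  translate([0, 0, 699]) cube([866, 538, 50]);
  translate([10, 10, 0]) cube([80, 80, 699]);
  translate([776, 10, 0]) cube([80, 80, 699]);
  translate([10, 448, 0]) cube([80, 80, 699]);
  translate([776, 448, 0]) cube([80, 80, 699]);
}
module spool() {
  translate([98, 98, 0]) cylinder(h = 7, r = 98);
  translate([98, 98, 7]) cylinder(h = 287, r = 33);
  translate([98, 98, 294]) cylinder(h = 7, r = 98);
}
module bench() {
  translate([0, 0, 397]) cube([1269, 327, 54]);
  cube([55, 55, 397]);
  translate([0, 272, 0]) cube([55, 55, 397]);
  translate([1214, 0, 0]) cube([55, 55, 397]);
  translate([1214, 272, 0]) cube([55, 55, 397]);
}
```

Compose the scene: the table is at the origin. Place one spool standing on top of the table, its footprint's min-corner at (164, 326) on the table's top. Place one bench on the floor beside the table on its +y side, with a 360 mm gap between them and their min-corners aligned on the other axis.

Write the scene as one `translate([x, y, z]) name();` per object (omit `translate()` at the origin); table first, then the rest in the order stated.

table();
translate([164, 326, 749]) spool();
translate([0, 898, 0]) bench();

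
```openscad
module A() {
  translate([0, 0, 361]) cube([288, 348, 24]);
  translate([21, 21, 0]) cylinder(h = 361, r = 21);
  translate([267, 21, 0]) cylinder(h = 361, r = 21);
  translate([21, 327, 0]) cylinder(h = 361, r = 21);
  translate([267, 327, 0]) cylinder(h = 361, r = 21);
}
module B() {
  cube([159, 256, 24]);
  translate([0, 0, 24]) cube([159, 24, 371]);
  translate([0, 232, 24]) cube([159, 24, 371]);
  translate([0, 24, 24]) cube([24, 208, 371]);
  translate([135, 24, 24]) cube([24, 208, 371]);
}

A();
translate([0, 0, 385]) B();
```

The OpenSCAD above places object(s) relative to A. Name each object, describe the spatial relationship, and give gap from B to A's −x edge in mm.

The open box's min-x is at 0; the stool's min-x is 0; gap = 0 mm.

A is a stool. B is an open box. The open box is on top of the stool. The gap from the open box to the stool's −x edge is 0 mm.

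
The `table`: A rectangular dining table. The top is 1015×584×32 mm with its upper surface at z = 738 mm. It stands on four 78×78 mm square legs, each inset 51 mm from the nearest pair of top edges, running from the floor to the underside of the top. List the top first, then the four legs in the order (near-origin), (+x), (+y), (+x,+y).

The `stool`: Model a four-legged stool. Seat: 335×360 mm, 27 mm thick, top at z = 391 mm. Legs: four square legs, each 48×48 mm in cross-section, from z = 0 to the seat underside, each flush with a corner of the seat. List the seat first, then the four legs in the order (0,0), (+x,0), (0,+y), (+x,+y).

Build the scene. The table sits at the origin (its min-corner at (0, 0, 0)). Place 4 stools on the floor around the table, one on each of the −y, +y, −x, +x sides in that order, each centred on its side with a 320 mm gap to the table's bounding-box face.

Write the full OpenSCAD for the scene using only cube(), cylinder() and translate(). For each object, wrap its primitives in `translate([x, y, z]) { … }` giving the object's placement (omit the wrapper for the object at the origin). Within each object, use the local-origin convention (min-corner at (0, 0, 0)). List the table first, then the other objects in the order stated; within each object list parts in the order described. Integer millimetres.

translate([0, 0, 706]) cube([1015, 584, 32]);
translate([51, 51, 0]) cube([78, 78, 706]);
translate([886, 51, 0]) cube([78, 78, 706]);
translate([51, 455, 0]) cube([78, 78, 706]);
translate([886, 455, 0]) cube([78, 78, 706]);
translate([340, -680, 0]) {
  translate([0, 0, 364]) cube([335, 360, 27]);
  cube([48, 48, 364]);
  translate([287, 0, 0]) cube([48, 48, 364]);
  translate([0, 312, 0]) cube([48, 48, 364]);
  translate([287, 312, 0]) cube([48, 48, 364]);
}
translate([340, 904, 0]) {
  translate([0, 0, 364]) cube([335, 360, 27]);
  cube([48, 48, 364]);
  translate([287, 0, 0]) cube([48, 48, 364]);
  translate([0, 312, 0]) cube([48, 48, 364]);
  translate([287, 312, 0]) cube([48, 48, 364]);
}
translate([-655, 112, 0]) {
  translate([0, 0, 364]) cube([335, 360, 27]);
  cube([48, 48, 364]);
  translate([287, 0, 0]) cube([48, 48, 364]);
  translate([0, 312, 0]) cube([48, 48, 364]);
  translate([287, 312, 0]) cube([48, 48, 364]);
}
translate([1335, 112, 0]) {
  translate([0, 0, 364]) cube([335, 360, 27]);
  cube([48, 48, 364]);
  translate([287, 0, 0]) cube([48, 48, 364]);
  translate([0, 312, 0]) cube([48, 48, 364]);
  translate([287, 312, 0]) cube([48, 48, 364]);
}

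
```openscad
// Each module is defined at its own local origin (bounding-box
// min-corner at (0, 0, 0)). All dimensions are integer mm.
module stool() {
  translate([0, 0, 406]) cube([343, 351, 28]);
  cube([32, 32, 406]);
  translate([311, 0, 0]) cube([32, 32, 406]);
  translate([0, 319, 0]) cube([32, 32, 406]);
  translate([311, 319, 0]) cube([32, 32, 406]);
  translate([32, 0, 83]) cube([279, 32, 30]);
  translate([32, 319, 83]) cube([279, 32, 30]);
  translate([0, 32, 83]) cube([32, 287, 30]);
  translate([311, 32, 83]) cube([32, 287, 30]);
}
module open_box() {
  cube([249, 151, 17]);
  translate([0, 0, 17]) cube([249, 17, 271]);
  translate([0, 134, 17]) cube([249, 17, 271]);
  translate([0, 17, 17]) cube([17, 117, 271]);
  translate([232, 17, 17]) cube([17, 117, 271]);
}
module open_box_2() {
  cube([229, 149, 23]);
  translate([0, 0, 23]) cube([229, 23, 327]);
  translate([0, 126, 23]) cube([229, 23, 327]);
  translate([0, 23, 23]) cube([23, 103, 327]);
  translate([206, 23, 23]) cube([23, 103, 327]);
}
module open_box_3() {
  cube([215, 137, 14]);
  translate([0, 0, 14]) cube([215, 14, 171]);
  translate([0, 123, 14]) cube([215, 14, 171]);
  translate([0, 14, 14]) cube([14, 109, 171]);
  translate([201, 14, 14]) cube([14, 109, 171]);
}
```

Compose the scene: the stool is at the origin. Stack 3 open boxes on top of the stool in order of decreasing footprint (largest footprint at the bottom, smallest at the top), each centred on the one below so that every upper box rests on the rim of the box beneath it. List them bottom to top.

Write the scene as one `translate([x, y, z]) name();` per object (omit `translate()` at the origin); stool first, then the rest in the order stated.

stool();
translate([47, 100, 434]) open_box();
translate([57, 101, 722]) open_box_2();
translate([64, 107, 1072]) open_box_3();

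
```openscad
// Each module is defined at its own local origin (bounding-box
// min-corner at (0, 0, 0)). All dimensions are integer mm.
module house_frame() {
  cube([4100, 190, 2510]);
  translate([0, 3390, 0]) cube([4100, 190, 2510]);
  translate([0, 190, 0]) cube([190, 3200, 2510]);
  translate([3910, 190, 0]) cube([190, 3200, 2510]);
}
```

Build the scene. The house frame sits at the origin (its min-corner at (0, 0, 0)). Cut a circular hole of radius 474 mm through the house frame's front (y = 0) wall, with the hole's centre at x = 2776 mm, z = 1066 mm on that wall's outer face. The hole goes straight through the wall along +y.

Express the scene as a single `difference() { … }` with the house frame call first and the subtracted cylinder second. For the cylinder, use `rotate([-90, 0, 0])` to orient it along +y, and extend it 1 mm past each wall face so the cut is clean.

difference() {
  house_frame();
  translate([2776, -1, 1066]) rotate([-90, 0, 0]) cylinder(h = 192, r = 474);
}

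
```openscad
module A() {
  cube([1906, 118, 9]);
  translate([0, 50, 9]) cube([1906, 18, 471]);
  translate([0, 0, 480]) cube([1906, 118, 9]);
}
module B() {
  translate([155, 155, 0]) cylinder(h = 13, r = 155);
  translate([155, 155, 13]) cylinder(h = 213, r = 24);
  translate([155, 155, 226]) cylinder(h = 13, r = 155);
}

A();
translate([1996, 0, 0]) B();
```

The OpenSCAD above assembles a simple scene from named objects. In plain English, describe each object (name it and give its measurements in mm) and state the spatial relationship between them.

A is an I-beam lying along x, 1906 mm long. Overall section height 489 mm. Two flanges 118 mm wide (y) and 9 mm thick, one on the floor and one at the top; a web 18 mm thick runs between them, centred on the flange width.

B is a spool: two coaxial disc flanges of radius 155 mm and thickness 13 mm, joined by a core cylinder of radius 24 mm and height 213 mm. The lower flange rests on z = 0 and the three cylinders share a vertical axis.

The spool is on the floor beside the I-beam on its +x side.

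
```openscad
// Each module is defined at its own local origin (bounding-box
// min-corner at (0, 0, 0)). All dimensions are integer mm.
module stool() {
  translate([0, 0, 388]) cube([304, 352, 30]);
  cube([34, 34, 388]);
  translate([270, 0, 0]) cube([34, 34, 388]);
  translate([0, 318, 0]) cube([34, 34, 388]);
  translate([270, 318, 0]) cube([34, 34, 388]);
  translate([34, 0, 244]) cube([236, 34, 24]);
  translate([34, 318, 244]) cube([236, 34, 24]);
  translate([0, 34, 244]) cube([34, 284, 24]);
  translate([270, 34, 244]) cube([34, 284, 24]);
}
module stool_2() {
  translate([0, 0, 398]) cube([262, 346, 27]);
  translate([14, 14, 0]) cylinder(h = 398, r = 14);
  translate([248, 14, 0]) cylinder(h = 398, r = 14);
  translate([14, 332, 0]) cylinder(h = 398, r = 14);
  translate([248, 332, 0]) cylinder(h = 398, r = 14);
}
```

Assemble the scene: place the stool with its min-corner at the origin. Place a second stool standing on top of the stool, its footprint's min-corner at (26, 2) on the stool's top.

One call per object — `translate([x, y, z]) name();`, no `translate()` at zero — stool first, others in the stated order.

stool();
translate([26, 2, 418]) stool_2();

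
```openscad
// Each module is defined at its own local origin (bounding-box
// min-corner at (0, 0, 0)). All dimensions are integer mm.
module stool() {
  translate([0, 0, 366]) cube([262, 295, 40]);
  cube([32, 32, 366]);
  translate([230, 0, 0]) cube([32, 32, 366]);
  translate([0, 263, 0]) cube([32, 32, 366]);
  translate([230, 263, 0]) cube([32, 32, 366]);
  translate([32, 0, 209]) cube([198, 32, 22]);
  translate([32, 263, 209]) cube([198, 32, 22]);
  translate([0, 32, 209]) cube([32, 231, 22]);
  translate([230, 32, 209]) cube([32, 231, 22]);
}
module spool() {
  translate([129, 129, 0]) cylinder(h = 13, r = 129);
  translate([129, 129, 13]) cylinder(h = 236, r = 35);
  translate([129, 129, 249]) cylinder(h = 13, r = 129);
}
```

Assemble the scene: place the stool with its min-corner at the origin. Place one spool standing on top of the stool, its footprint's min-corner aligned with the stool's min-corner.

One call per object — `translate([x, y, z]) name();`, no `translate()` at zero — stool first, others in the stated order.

stool();
translate([0, 0, 406]) spool();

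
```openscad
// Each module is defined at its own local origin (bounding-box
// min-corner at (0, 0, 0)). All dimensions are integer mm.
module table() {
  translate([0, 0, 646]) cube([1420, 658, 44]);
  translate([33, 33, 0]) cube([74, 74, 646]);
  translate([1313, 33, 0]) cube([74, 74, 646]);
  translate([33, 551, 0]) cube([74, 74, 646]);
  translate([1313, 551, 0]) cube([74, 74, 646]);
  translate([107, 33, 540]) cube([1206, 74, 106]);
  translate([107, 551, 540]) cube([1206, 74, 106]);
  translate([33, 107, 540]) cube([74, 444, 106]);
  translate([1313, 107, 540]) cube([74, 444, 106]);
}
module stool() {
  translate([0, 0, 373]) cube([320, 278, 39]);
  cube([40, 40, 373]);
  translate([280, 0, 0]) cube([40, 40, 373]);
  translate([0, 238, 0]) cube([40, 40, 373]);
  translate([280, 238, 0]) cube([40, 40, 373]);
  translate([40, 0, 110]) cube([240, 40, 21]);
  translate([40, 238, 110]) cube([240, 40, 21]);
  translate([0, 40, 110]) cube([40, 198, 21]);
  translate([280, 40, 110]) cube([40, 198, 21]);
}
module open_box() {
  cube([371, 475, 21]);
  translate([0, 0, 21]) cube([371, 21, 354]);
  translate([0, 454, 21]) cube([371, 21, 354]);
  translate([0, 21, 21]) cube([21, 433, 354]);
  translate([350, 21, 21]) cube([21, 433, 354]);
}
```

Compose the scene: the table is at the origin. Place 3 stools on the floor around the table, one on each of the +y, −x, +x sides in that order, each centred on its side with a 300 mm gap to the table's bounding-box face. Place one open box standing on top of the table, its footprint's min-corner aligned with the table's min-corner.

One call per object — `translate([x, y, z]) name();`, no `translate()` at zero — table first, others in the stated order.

table();
translate([550, 958, 0]) stool();
translate([-620, 190, 0]) stool();
translate([1720, 190, 0]) stool();
translate([0, 0, 690]) open_box();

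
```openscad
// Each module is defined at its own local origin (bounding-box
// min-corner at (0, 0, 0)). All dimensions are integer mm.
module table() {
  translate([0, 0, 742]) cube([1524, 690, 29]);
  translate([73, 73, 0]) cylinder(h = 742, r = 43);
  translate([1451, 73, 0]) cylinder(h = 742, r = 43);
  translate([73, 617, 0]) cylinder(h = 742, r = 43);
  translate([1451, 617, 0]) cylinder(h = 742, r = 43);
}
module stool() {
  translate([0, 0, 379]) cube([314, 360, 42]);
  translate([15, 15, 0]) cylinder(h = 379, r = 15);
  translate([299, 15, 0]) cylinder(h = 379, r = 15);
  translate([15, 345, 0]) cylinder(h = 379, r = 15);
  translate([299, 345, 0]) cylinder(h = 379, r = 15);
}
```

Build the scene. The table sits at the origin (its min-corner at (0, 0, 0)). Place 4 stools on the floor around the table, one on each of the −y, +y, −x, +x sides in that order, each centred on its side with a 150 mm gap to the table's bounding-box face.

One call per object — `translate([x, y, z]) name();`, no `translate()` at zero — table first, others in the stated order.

table();
translate([605, -510, 0]) stool();
translate([605, 840, 0]) stool();
translate([-464, 165, 0]) stool();
translate([1674, 165, 0]) stool();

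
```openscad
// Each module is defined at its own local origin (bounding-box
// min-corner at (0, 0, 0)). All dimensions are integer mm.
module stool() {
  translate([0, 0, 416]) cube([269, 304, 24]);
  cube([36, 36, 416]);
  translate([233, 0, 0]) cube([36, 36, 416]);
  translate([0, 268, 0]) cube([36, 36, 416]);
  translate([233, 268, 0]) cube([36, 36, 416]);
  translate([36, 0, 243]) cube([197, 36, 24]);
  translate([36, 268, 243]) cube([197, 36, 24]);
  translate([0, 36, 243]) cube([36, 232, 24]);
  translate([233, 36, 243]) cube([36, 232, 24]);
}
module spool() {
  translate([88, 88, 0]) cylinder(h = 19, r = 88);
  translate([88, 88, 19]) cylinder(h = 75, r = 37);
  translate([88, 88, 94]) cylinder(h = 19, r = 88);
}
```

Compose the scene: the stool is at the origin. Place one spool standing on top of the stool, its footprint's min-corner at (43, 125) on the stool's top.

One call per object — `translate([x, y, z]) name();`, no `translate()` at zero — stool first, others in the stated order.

stool();
translate([43, 125, 440]) spool();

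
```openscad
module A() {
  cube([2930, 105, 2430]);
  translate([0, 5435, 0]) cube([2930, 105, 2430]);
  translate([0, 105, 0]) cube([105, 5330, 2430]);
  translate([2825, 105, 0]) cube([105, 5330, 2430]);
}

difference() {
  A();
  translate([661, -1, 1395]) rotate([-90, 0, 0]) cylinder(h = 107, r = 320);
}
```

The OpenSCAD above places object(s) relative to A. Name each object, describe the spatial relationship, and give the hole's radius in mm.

The subtracted cylinder has r = 320 mm.

A is a house frame. The house frame has a circular hole through its front wall. The hole's radius is 320 mm.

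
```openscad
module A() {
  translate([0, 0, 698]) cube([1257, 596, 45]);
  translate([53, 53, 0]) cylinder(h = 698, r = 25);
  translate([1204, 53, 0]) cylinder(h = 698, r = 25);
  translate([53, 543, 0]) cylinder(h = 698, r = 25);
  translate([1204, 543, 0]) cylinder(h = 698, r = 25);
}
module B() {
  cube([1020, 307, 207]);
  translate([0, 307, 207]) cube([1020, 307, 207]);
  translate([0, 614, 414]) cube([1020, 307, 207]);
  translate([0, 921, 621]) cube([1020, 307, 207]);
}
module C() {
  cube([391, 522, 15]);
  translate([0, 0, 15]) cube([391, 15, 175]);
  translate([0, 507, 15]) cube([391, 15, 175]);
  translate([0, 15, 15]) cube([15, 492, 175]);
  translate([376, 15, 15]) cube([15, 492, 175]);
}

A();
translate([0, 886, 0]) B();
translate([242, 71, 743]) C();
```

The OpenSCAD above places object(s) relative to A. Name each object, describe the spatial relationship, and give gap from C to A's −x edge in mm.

The open box's min-x is at 242; the table's min-x is 0; gap = 242 mm.

A is a table. B is a staircase. C is an open box. The staircase is on the floor beside the table on its +y side. The open box is on top of the table. The gap from the open box to the table's −x edge is 242 mm.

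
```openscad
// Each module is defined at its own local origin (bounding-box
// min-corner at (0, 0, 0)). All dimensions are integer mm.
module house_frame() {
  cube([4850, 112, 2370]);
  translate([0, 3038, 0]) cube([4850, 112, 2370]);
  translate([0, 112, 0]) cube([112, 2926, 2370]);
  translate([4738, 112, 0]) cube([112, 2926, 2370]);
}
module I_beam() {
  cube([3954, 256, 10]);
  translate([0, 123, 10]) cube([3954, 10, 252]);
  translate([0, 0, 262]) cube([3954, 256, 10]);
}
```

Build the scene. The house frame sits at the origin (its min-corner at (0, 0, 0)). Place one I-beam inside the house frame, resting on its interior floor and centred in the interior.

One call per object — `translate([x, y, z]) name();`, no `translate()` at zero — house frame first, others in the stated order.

house_frame();
translate([448, 1447, 0]) I_beam();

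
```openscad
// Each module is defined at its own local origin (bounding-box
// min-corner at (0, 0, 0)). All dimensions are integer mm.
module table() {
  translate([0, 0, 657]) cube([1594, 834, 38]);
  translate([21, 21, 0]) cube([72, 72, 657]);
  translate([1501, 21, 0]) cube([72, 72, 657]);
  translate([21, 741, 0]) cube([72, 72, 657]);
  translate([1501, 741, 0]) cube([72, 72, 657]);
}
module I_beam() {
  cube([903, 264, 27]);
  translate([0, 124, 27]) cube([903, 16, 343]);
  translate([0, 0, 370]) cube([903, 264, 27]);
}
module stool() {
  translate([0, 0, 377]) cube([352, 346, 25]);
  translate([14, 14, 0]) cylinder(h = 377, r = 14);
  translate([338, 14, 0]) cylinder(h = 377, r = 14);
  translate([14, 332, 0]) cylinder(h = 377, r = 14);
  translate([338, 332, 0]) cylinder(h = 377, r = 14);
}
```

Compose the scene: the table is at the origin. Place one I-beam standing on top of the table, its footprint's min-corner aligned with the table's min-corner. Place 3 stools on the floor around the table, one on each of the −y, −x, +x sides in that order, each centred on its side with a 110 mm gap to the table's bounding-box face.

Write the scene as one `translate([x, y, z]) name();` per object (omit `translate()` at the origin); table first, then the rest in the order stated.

table();
translate([0, 0, 695]) I_beam();
translate([621, -456, 0]) stool();
translate([-462, 244, 0]) stool();
translate([1704, 244, 0]) stool();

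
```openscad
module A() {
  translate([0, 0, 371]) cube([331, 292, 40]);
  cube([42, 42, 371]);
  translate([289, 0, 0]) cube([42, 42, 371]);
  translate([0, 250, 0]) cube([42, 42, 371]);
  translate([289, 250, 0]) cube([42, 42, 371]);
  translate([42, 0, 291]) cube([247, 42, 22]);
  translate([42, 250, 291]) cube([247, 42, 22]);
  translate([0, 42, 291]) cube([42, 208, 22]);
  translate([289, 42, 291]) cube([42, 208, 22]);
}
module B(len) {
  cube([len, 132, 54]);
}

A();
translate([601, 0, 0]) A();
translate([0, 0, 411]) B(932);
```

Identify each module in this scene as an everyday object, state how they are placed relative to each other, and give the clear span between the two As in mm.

Second stool starts at x = 601; first ends at x = 331; clear span = 601 − 331 = 270 mm.

A is a stool. B is a beam. A beam spans the tops of two stools. The clear span between the two stools is 270 mm.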